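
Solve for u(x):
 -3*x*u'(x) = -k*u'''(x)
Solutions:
 u(x) = C1 + Integral(C2*airyai(3^(1/3)*x*(1/k)^(1/3)) + C3*airybi(3^(1/3)*x*(1/k)^(1/3)), x)


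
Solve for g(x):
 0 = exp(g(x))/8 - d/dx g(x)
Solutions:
 g(x) = log(-1/(C1 + x)) + 3*log(2)


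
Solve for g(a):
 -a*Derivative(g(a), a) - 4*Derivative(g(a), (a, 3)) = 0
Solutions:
 g(a) = C1 + Integral(C2*airyai(-2^(1/3)*a/2) + C3*airybi(-2^(1/3)*a/2), a)


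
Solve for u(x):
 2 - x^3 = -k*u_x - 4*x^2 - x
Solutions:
 u(x) = C1 + x^4/(4*k) - 4*x^3/(3*k) - x^2/(2*k) - 2*x/k


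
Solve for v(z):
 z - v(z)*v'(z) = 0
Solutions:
 v(z) = -sqrt(C1 + z^2)
 v(z) = sqrt(C1 + z^2)


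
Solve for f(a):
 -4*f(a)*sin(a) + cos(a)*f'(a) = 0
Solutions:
 f(a) = C1/cos(a)^4


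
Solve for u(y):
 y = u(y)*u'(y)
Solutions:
 u(y) = -sqrt(C1 + y^2)
 u(y) = sqrt(C1 + y^2)


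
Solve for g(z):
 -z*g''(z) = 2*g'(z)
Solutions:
 g(z) = C1 + C2/z


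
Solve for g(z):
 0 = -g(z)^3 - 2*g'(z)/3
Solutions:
 g(z) = -sqrt(-1/(C1 - 3*z))
 g(z) = sqrt(-1/(C1 - 3*z))


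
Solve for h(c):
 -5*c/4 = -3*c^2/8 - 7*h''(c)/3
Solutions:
 h(c) = C1 + C2*c - 3*c^4/224 + 5*c^3/56


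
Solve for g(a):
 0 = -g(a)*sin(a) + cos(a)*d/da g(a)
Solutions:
 g(a) = C1/cos(a)


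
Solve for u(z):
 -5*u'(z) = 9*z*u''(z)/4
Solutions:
 u(z) = C1 + C2/z^(11/9)


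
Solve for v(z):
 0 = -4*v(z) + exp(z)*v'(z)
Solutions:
 v(z) = C1*exp(-4*exp(-z))


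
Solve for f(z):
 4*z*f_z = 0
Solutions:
 f(z) = C1


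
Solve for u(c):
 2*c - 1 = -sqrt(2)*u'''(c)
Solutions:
 u(c) = C1 + C2*c + C3*c^2 - sqrt(2)*c^4/24 + sqrt(2)*c^3/12


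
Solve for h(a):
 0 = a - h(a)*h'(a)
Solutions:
 h(a) = -sqrt(C1 + a^2)
 h(a) = sqrt(C1 + a^2)


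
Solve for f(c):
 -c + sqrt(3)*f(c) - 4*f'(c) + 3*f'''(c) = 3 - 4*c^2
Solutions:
 f(c) = C1*exp(sqrt(3)*c/3) + C2*exp(c*(-sqrt(3) + sqrt(39))/6) + C3*exp(-c*(sqrt(3) + sqrt(39))/6) - 4*sqrt(3)*c^2/3 - 32*c/3 + sqrt(3)*c/3 - 119*sqrt(3)/9 + 4/3


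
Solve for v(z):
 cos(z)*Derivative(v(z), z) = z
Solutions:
 v(z) = C1 + Integral(z/cos(z), z)


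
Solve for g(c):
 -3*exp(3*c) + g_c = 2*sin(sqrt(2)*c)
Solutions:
 g(c) = C1 + exp(3*c) - sqrt(2)*cos(sqrt(2)*c)


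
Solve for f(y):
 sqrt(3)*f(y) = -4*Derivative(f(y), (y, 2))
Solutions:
 f(y) = C1*sin(3^(1/4)*y/2) + C2*cos(3^(1/4)*y/2)


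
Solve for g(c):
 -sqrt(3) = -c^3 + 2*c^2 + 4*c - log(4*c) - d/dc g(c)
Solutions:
 g(c) = C1 - c^4/4 + 2*c^3/3 + 2*c^2 - c*log(c) - c*log(4) + c + sqrt(3)*c


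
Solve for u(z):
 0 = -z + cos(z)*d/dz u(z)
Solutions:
 u(z) = C1 + Integral(z/cos(z), z)


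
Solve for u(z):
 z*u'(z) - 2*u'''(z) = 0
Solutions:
 u(z) = C1 + Integral(C2*airyai(2^(2/3)*z/2) + C3*airybi(2^(2/3)*z/2), z)


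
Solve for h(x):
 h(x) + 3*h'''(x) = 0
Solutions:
 h(x) = C3*exp(-3^(2/3)*x/3) + (C1*sin(3^(1/6)*x/2) + C2*cos(3^(1/6)*x/2))*exp(3^(2/3)*x/6)


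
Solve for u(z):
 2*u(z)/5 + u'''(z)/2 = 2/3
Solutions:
 u(z) = C3*exp(-10^(2/3)*z/5) + (C1*sin(10^(2/3)*sqrt(3)*z/10) + C2*cos(10^(2/3)*sqrt(3)*z/10))*exp(10^(2/3)*z/10) + 5/3


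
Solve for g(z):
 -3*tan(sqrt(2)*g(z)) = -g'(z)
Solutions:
 g(z) = sqrt(2)*(pi - asin(C1*exp(3*sqrt(2)*z)))/2
 g(z) = sqrt(2)*asin(C1*exp(3*sqrt(2)*z))/2


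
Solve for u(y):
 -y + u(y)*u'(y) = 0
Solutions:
 u(y) = -sqrt(C1 + y^2)
 u(y) = sqrt(C1 + y^2)


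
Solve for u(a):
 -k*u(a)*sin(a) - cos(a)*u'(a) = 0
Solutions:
 u(a) = C1*exp(k*log(cos(a)))


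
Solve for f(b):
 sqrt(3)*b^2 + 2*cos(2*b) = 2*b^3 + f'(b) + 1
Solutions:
 f(b) = C1 - b^4/2 + sqrt(3)*b^3/3 - b + sin(2*b)


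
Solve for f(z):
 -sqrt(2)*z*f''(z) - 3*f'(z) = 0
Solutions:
 f(z) = C1 + C2*z^(1 - 3*sqrt(2)/2)


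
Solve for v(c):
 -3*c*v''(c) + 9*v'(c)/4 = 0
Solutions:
 v(c) = C1 + C2*c^(7/4)


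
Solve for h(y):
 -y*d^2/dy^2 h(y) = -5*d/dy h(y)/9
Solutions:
 h(y) = C1 + C2*y^(14/9)


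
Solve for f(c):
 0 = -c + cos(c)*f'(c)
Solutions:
 f(c) = C1 + Integral(c/cos(c), c)


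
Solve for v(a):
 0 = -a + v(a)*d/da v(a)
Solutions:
 v(a) = -sqrt(C1 + a^2)
 v(a) = sqrt(C1 + a^2)


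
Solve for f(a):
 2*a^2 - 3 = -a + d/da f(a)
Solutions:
 f(a) = C1 + 2*a^3/3 + a^2/2 - 3*a


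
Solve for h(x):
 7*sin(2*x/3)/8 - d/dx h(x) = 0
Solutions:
 h(x) = C1 - 21*cos(2*x/3)/16


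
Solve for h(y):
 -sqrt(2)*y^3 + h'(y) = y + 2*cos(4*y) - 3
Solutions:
 h(y) = C1 + sqrt(2)*y^4/4 + y^2/2 - 3*y + sin(4*y)/2


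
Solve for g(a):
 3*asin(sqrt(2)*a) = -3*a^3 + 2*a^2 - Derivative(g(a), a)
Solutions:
 g(a) = C1 - 3*a^4/4 + 2*a^3/3 - 3*a*asin(sqrt(2)*a) - 3*sqrt(2)*sqrt(1 - 2*a^2)/2


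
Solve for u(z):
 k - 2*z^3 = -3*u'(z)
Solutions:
 u(z) = C1 - k*z/3 + z^4/6


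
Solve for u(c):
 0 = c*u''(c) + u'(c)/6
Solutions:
 u(c) = C1 + C2*c^(5/6)


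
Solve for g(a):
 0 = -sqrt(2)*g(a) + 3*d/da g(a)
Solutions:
 g(a) = C1*exp(sqrt(2)*a/3)


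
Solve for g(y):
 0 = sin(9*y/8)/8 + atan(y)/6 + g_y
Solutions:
 g(y) = C1 - y*atan(y)/6 + log(y^2 + 1)/12 + cos(9*y/8)/9


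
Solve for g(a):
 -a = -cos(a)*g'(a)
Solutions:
 g(a) = C1 + Integral(a/cos(a), a)


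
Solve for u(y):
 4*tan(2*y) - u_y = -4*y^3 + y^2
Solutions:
 u(y) = C1 + y^4 - y^3/3 - 2*log(cos(2*y))


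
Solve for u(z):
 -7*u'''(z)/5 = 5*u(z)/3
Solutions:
 u(z) = C3*exp(-105^(2/3)*z/21) + (C1*sin(3^(1/6)*35^(2/3)*z/14) + C2*cos(3^(1/6)*35^(2/3)*z/14))*exp(105^(2/3)*z/42)


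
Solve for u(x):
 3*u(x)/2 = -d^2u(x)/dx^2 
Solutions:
 u(x) = C1*sin(sqrt(6)*x/2) + C2*cos(sqrt(6)*x/2)


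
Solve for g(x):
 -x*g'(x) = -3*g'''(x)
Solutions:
 g(x) = C1 + Integral(C2*airyai(3^(2/3)*x/3) + C3*airybi(3^(2/3)*x/3), x)


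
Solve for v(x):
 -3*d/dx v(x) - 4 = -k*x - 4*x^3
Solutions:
 v(x) = C1 + k*x^2/6 + x^4/3 - 4*x/3


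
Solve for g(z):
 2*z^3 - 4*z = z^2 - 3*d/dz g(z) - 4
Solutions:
 g(z) = C1 - z^4/6 + z^3/9 + 2*z^2/3 - 4*z/3


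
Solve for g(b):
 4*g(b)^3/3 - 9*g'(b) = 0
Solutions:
 g(b) = -3*sqrt(6)*sqrt(-1/(C1 + 4*b))/2
 g(b) = 3*sqrt(6)*sqrt(-1/(C1 + 4*b))/2


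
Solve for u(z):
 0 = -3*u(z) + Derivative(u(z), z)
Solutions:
 u(z) = C1*exp(3*z)


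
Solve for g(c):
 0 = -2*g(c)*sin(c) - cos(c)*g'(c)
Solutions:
 g(c) = C1*cos(c)^2


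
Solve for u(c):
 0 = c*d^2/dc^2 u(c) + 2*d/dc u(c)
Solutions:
 u(c) = C1 + C2/c


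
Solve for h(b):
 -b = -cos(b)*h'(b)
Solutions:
 h(b) = C1 + Integral(b/cos(b), b)


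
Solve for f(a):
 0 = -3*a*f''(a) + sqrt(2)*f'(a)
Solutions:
 f(a) = C1 + C2*a^(sqrt(2)/3 + 1)


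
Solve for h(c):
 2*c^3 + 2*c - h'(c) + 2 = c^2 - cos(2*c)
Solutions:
 h(c) = C1 + c^4/2 - c^3/3 + c^2 + 2*c + sin(2*c)/2


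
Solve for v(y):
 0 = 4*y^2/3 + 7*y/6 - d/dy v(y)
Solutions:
 v(y) = C1 + 4*y^3/9 + 7*y^2/12


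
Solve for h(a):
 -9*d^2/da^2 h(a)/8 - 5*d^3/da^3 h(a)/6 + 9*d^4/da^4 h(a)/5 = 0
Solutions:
 h(a) = C1 + C2*a + C3*exp(a*(25 - sqrt(7915))/108) + C4*exp(a*(25 + sqrt(7915))/108)


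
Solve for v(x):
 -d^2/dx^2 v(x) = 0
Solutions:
 v(x) = C1 + C2*x


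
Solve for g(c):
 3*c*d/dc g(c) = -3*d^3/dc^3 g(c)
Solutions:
 g(c) = C1 + Integral(C2*airyai(-c) + C3*airybi(-c), c)


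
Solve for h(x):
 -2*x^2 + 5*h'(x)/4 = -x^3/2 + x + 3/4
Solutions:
 h(x) = C1 - x^4/10 + 8*x^3/15 + 2*x^2/5 + 3*x/5


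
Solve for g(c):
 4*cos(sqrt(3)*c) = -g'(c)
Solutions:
 g(c) = C1 - 4*sqrt(3)*sin(sqrt(3)*c)/3


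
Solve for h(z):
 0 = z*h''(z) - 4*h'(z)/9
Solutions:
 h(z) = C1 + C2*z^(13/9)


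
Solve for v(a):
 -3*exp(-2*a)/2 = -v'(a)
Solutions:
 v(a) = C1 - 3*exp(-2*a)/4


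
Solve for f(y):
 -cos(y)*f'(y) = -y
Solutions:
 f(y) = C1 + Integral(y/cos(y), y)


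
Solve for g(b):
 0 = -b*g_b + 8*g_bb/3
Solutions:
 g(b) = C1 + C2*erfi(sqrt(3)*b/4)


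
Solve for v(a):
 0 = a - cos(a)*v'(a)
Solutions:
 v(a) = C1 + Integral(a/cos(a), a)


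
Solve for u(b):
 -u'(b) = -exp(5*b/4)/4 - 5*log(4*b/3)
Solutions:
 u(b) = C1 + 5*b*log(b) + 5*b*(-log(3) - 1 + 2*log(2)) + exp(5*b/4)/5


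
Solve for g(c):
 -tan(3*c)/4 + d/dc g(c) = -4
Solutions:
 g(c) = C1 - 4*c - log(cos(3*c))/12


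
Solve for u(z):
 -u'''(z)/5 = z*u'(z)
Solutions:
 u(z) = C1 + Integral(C2*airyai(-5^(1/3)*z) + C3*airybi(-5^(1/3)*z), z)


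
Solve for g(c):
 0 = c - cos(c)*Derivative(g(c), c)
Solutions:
 g(c) = C1 + Integral(c/cos(c), c)


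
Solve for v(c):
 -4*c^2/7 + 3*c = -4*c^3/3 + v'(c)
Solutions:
 v(c) = C1 + c^4/3 - 4*c^3/21 + 3*c^2/2


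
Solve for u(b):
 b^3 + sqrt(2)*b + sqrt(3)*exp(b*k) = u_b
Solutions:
 u(b) = C1 + b^4/4 + sqrt(2)*b^2/2 + sqrt(3)*exp(b*k)/k


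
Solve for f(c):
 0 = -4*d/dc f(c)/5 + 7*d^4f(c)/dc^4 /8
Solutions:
 f(c) = C1 + C4*exp(2*70^(2/3)*c/35) + (C2*sin(sqrt(3)*70^(2/3)*c/35) + C3*cos(sqrt(3)*70^(2/3)*c/35))*exp(-70^(2/3)*c/35)


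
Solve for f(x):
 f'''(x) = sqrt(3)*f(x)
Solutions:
 f(x) = C3*exp(3^(1/6)*x) + (C1*sin(3^(2/3)*x/2) + C2*cos(3^(2/3)*x/2))*exp(-3^(1/6)*x/2)


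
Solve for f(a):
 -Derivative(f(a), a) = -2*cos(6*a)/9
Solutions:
 f(a) = C1 + sin(6*a)/27


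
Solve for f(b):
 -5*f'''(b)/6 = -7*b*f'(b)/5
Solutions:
 f(b) = C1 + Integral(C2*airyai(210^(1/3)*b/5) + C3*airybi(210^(1/3)*b/5), b)


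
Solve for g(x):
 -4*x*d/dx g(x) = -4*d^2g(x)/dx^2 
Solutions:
 g(x) = C1 + C2*erfi(sqrt(2)*x/2)


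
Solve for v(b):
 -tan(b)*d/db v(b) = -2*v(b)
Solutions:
 v(b) = C1*sin(b)^2


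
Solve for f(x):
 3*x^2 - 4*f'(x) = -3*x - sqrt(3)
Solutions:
 f(x) = C1 + x^3/4 + 3*x^2/8 + sqrt(3)*x/4


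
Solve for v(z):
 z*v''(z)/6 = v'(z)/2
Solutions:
 v(z) = C1 + C2*z^4


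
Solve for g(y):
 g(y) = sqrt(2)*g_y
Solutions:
 g(y) = C1*exp(sqrt(2)*y/2)


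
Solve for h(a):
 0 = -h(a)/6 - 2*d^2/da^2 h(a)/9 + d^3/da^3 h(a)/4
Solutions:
 h(a) = C1*exp(a*(-(81*sqrt(7585) + 7073)^(1/3) - 64/(81*sqrt(7585) + 7073)^(1/3) + 16)/54)*sin(sqrt(3)*a*(-(81*sqrt(7585) + 7073)^(1/3) + 64/(81*sqrt(7585) + 7073)^(1/3))/54) + C2*exp(a*(-(81*sqrt(7585) + 7073)^(1/3) - 64/(81*sqrt(7585) + 7073)^(1/3) + 16)/54)*cos(sqrt(3)*a*(-(81*sqrt(7585) + 7073)^(1/3) + 64/(81*sqrt(7585) + 7073)^(1/3))/54) + C3*exp(a*(64/(81*sqrt(7585) + 7073)^(1/3) + 8 + (81*sqrt(7585) + 7073)^(1/3))/27)


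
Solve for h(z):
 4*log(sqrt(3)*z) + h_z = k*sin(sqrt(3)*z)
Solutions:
 h(z) = C1 - sqrt(3)*k*cos(sqrt(3)*z)/3 - 4*z*log(z) - 2*z*log(3) + 4*z


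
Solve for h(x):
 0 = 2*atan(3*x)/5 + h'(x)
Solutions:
 h(x) = C1 - 2*x*atan(3*x)/5 + log(9*x^2 + 1)/15


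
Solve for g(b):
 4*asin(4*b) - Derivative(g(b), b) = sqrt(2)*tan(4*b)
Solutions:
 g(b) = C1 + 4*b*asin(4*b) + sqrt(1 - 16*b^2) + sqrt(2)*log(cos(4*b))/4


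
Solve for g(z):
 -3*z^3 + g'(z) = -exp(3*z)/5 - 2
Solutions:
 g(z) = C1 + 3*z^4/4 - 2*z - exp(3*z)/15


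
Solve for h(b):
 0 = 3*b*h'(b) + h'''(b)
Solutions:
 h(b) = C1 + Integral(C2*airyai(-3^(1/3)*b) + C3*airybi(-3^(1/3)*b), b)


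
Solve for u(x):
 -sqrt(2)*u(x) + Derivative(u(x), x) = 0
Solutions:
 u(x) = C1*exp(sqrt(2)*x)


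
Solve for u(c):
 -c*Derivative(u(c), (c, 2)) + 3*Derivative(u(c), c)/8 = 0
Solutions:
 u(c) = C1 + C2*c^(11/8)


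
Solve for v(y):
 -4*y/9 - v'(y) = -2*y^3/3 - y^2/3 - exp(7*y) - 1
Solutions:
 v(y) = C1 + y^4/6 + y^3/9 - 2*y^2/9 + y + exp(7*y)/7


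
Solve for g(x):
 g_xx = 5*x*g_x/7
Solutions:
 g(x) = C1 + C2*erfi(sqrt(70)*x/14)


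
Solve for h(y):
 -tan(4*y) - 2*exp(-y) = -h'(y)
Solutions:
 h(y) = C1 + log(tan(4*y)^2 + 1)/8 - 2*exp(-y)


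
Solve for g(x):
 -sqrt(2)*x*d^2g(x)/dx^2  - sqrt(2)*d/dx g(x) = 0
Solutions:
 g(x) = C1 + C2*log(x)


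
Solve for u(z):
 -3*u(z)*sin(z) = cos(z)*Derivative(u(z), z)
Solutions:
 u(z) = C1*cos(z)^3


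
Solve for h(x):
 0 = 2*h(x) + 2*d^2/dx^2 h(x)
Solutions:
 h(x) = C1*sin(x) + C2*cos(x)


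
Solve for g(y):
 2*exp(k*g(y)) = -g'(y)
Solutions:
 g(y) = Piecewise((log(1/(C1*k + 2*k*y))/k, Ne(k, 0)), (nan, True))
 g(y) = Piecewise((C1 - 2*y, Eq(k, 0)), (nan, True))


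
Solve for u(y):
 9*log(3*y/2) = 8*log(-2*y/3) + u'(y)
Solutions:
 u(y) = C1 + y*log(y) + y*(-17*log(2) - 1 + 17*log(3) - 8*I*pi)


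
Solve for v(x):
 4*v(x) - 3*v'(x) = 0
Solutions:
 v(x) = C1*exp(4*x/3)


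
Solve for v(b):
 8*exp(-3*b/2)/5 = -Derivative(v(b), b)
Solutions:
 v(b) = C1 + 16*exp(-3*b/2)/15


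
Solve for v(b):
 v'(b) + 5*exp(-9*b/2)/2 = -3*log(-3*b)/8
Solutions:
 v(b) = C1 - 3*b*log(-b)/8 + 3*b*(1 - log(3))/8 + 5*exp(-9*b/2)/9


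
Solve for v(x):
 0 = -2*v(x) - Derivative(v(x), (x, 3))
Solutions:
 v(x) = C3*exp(-2^(1/3)*x) + (C1*sin(2^(1/3)*sqrt(3)*x/2) + C2*cos(2^(1/3)*sqrt(3)*x/2))*exp(2^(1/3)*x/2)


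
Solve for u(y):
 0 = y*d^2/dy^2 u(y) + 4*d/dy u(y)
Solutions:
 u(y) = C1 + C2/y^3


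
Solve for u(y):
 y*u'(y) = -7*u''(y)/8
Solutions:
 u(y) = C1 + C2*erf(2*sqrt(7)*y/7)


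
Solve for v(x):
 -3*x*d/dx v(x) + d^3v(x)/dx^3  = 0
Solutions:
 v(x) = C1 + Integral(C2*airyai(3^(1/3)*x) + C3*airybi(3^(1/3)*x), x)


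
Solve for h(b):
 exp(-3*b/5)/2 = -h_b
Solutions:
 h(b) = C1 + 5*exp(-3*b/5)/6


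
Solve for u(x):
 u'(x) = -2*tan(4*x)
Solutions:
 u(x) = C1 + log(cos(4*x))/2


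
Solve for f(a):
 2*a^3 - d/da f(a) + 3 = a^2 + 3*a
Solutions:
 f(a) = C1 + a^4/2 - a^3/3 - 3*a^2/2 + 3*a


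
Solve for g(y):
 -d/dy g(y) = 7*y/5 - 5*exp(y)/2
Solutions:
 g(y) = C1 - 7*y^2/10 + 5*exp(y)/2


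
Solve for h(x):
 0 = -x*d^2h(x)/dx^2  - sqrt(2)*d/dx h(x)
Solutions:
 h(x) = C1 + C2*x^(1 - sqrt(2))


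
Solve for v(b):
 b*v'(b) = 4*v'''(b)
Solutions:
 v(b) = C1 + Integral(C2*airyai(2^(1/3)*b/2) + C3*airybi(2^(1/3)*b/2), b)


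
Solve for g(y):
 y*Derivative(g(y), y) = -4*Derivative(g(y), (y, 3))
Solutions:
 g(y) = C1 + Integral(C2*airyai(-2^(1/3)*y/2) + C3*airybi(-2^(1/3)*y/2), y)


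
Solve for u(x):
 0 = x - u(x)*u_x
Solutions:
 u(x) = -sqrt(C1 + x^2)
 u(x) = sqrt(C1 + x^2)


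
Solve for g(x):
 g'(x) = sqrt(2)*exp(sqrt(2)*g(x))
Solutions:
 g(x) = sqrt(2)*(2*log(-1/(C1 + sqrt(2)*x)) - log(2))/4


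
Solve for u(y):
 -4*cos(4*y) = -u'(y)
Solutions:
 u(y) = C1 + sin(4*y)


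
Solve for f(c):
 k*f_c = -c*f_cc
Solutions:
 f(c) = C1 + c^(1 - re(k))*(C2*sin(log(c)*Abs(im(k))) + C3*cos(log(c)*im(k)))


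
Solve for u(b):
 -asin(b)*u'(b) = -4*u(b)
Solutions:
 u(b) = C1*exp(4*Integral(1/asin(b), b))


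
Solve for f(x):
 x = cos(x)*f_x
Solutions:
 f(x) = C1 + Integral(x/cos(x), x)


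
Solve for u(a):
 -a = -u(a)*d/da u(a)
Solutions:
 u(a) = -sqrt(C1 + a^2)
 u(a) = sqrt(C1 + a^2)


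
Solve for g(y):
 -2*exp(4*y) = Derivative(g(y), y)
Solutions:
 g(y) = C1 - exp(4*y)/2


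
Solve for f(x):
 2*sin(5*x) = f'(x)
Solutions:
 f(x) = C1 - 2*cos(5*x)/5


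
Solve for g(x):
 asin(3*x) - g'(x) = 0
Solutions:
 g(x) = C1 + x*asin(3*x) + sqrt(1 - 9*x^2)/3


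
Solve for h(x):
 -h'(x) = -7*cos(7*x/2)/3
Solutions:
 h(x) = C1 + 2*sin(7*x/2)/3


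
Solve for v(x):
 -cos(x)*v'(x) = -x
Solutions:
 v(x) = C1 + Integral(x/cos(x), x)


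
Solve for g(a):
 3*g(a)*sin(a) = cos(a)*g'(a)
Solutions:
 g(a) = C1/cos(a)^3


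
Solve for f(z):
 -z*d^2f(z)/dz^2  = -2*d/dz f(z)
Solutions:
 f(z) = C1 + C2*z^3


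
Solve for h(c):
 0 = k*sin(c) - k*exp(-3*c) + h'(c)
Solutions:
 h(c) = C1 + k*cos(c) - k*exp(-3*c)/3


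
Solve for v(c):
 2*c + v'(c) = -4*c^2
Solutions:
 v(c) = C1 - 4*c^3/3 - c^2


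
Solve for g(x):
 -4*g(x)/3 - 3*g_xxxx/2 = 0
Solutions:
 g(x) = (C1*sin(2^(1/4)*sqrt(3)*x/3) + C2*cos(2^(1/4)*sqrt(3)*x/3))*exp(-2^(1/4)*sqrt(3)*x/3) + (C3*sin(2^(1/4)*sqrt(3)*x/3) + C4*cos(2^(1/4)*sqrt(3)*x/3))*exp(2^(1/4)*sqrt(3)*x/3)


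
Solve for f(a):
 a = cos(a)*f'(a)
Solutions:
 f(a) = C1 + Integral(a/cos(a), a)


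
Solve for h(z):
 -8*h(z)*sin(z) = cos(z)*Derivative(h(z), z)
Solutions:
 h(z) = C1*cos(z)^8


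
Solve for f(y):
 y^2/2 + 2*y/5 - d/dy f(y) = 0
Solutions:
 f(y) = C1 + y^3/6 + y^2/5


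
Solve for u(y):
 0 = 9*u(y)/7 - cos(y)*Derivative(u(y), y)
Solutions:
 u(y) = C1*(sin(y) + 1)^(9/14)/(sin(y) - 1)^(9/14)


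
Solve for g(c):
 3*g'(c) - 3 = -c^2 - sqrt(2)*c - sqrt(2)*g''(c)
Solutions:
 g(c) = C1 + C2*exp(-3*sqrt(2)*c/2) - c^3/9 - sqrt(2)*c^2/18 + 29*c/27


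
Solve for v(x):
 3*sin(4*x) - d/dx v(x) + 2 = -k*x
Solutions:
 v(x) = C1 + k*x^2/2 + 2*x - 3*cos(4*x)/4


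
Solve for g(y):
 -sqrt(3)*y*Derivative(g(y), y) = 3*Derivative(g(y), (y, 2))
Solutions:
 g(y) = C1 + C2*erf(sqrt(2)*3^(3/4)*y/6)


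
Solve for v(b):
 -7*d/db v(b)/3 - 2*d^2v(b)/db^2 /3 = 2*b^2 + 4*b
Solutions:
 v(b) = C1 + C2*exp(-7*b/2) - 2*b^3/7 - 30*b^2/49 + 120*b/343


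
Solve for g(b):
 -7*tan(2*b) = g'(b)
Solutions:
 g(b) = C1 + 7*log(cos(2*b))/2


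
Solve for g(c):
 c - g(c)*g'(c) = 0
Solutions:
 g(c) = -sqrt(C1 + c^2)
 g(c) = sqrt(C1 + c^2)


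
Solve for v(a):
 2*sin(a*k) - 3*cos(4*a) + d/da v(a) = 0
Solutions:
 v(a) = C1 + 3*sin(4*a)/4 + 2*cos(a*k)/k


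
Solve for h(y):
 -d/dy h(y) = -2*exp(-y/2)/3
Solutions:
 h(y) = C1 - 4*exp(-y/2)/3


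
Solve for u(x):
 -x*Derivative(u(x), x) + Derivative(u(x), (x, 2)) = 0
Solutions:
 u(x) = C1 + C2*erfi(sqrt(2)*x/2)


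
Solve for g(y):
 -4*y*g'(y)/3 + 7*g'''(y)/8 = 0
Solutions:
 g(y) = C1 + Integral(C2*airyai(2*42^(2/3)*y/21) + C3*airybi(2*42^(2/3)*y/21), y)


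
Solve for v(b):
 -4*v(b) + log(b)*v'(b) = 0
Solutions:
 v(b) = C1*exp(4*li(b))


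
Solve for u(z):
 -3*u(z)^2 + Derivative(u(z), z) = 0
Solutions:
 u(z) = -1/(C1 + 3*z)


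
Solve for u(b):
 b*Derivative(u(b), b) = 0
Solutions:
 u(b) = C1


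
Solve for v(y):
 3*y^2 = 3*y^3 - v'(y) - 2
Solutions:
 v(y) = C1 + 3*y^4/4 - y^3 - 2*y


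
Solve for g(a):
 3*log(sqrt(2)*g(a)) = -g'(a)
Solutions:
 2*Integral(1/(2*log(_y) + log(2)), (_y, g(a)))/3 = C1 - a


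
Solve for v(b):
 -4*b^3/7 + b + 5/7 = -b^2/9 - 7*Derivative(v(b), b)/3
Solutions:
 v(b) = C1 + 3*b^4/49 - b^3/63 - 3*b^2/14 - 15*b/49


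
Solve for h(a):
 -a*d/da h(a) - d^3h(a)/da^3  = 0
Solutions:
 h(a) = C1 + Integral(C2*airyai(-a) + C3*airybi(-a), a)


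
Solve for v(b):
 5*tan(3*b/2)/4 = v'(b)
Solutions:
 v(b) = C1 - 5*log(cos(3*b/2))/6


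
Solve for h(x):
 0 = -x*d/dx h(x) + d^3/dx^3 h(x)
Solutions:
 h(x) = C1 + Integral(C2*airyai(x) + C3*airybi(x), x)


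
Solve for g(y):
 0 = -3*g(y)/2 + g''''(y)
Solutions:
 g(y) = C1*exp(-2^(3/4)*3^(1/4)*y/2) + C2*exp(2^(3/4)*3^(1/4)*y/2) + C3*sin(2^(3/4)*3^(1/4)*y/2) + C4*cos(2^(3/4)*3^(1/4)*y/2)


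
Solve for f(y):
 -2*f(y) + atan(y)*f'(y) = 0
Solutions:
 f(y) = C1*exp(2*Integral(1/atan(y), y))


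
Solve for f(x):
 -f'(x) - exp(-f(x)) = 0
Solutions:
 f(x) = log(C1 - x)


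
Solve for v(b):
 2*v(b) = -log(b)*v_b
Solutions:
 v(b) = C1*exp(-2*li(b))


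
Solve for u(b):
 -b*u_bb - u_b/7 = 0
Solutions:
 u(b) = C1 + C2*b^(6/7)


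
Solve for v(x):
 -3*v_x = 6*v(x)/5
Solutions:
 v(x) = C1*exp(-2*x/5)


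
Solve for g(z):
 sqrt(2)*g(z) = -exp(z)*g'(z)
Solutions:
 g(z) = C1*exp(sqrt(2)*exp(-z))


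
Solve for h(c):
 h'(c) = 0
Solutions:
 h(c) = C1


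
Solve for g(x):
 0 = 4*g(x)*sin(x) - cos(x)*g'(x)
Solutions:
 g(x) = C1/cos(x)^4


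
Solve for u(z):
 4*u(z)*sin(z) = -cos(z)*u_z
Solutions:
 u(z) = C1*cos(z)^4


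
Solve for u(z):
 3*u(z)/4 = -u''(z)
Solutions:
 u(z) = C1*sin(sqrt(3)*z/2) + C2*cos(sqrt(3)*z/2)


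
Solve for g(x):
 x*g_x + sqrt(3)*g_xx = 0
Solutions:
 g(x) = C1 + C2*erf(sqrt(2)*3^(3/4)*x/6)


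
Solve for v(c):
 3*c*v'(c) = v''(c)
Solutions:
 v(c) = C1 + C2*erfi(sqrt(6)*c/2)


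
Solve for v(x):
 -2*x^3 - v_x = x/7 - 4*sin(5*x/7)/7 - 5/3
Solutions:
 v(x) = C1 - x^4/2 - x^2/14 + 5*x/3 - 4*cos(5*x/7)/5


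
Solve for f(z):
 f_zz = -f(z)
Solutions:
 f(z) = C1*sin(z) + C2*cos(z)


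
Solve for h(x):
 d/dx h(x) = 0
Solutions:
 h(x) = C1


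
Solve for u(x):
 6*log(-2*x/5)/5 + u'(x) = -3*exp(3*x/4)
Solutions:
 u(x) = C1 - 6*x*log(-x)/5 + 6*x*(-log(2) + 1 + log(5))/5 - 4*exp(3*x/4)


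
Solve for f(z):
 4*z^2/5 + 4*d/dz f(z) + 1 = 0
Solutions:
 f(z) = C1 - z^3/15 - z/4


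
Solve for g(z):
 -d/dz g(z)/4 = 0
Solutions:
 g(z) = C1


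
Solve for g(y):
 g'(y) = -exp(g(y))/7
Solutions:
 g(y) = log(1/(C1 + y)) + log(7)


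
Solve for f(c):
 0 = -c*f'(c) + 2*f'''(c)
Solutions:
 f(c) = C1 + Integral(C2*airyai(2^(2/3)*c/2) + C3*airybi(2^(2/3)*c/2), c)


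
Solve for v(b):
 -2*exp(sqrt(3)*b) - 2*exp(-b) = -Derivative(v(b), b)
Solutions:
 v(b) = C1 + 2*sqrt(3)*exp(sqrt(3)*b)/3 - 2*exp(-b)


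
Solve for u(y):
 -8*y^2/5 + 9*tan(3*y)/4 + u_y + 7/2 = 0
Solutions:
 u(y) = C1 + 8*y^3/15 - 7*y/2 + 3*log(cos(3*y))/4


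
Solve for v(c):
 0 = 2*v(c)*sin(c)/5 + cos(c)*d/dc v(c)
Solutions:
 v(c) = C1*cos(c)^(2/5)


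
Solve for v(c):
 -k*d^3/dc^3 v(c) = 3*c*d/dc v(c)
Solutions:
 v(c) = C1 + Integral(C2*airyai(3^(1/3)*c*(-1/k)^(1/3)) + C3*airybi(3^(1/3)*c*(-1/k)^(1/3)), c)


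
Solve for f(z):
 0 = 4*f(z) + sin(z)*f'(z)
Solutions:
 f(z) = C1*(cos(z)^2 + 2*cos(z) + 1)/(cos(z)^2 - 2*cos(z) + 1)


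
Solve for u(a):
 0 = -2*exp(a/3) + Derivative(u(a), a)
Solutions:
 u(a) = C1 + 6*exp(a/3)


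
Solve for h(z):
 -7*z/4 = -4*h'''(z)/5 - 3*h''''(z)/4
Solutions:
 h(z) = C1 + C2*z + C3*z^2 + C4*exp(-16*z/15) + 35*z^4/384 - 175*z^3/512


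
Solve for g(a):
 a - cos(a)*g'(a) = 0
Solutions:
 g(a) = C1 + Integral(a/cos(a), a)


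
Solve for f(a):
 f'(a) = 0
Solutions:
 f(a) = C1


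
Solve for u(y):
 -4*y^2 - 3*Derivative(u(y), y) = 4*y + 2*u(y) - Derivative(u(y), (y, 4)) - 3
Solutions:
 u(y) = -2*y^2 + 4*y + (C1/sqrt(exp(sqrt(5)*y)) + C2*sqrt(exp(sqrt(5)*y)))*exp(y/2) + (C3*sin(sqrt(7)*y/2) + C4*cos(sqrt(7)*y/2))*exp(-y/2) - 9/2


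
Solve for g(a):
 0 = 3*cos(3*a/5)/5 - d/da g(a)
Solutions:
 g(a) = C1 + sin(3*a/5)


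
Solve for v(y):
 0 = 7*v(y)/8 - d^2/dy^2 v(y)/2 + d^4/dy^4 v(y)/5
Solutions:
 v(y) = (C1*sin(70^(1/4)*y*sin(atan(3*sqrt(5)/5)/2)/2) + C2*cos(70^(1/4)*y*sin(atan(3*sqrt(5)/5)/2)/2))*exp(-70^(1/4)*y*cos(atan(3*sqrt(5)/5)/2)/2) + (C3*sin(70^(1/4)*y*sin(atan(3*sqrt(5)/5)/2)/2) + C4*cos(70^(1/4)*y*sin(atan(3*sqrt(5)/5)/2)/2))*exp(70^(1/4)*y*cos(atan(3*sqrt(5)/5)/2)/2)


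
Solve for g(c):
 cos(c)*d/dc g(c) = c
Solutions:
 g(c) = C1 + Integral(c/cos(c), c)


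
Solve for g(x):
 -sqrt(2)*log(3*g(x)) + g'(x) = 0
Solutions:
 -sqrt(2)*Integral(1/(log(_y) + log(3)), (_y, g(x)))/2 = C1 - x


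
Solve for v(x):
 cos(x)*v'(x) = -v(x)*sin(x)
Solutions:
 v(x) = C1*cos(x)


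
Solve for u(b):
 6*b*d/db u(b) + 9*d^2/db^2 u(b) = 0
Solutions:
 u(b) = C1 + C2*erf(sqrt(3)*b/3)


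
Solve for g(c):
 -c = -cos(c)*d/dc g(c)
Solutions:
 g(c) = C1 + Integral(c/cos(c), c)


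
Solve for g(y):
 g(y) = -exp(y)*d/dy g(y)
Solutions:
 g(y) = C1*exp(exp(-y))


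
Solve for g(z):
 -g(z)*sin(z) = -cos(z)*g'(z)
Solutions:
 g(z) = C1/cos(z)


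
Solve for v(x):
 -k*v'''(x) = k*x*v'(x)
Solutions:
 v(x) = C1 + Integral(C2*airyai(-x) + C3*airybi(-x), x)


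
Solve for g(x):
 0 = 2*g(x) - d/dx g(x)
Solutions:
 g(x) = C1*exp(2*x)


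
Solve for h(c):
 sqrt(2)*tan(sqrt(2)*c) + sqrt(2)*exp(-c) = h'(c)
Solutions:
 h(c) = C1 + log(tan(sqrt(2)*c)^2 + 1)/2 - sqrt(2)*exp(-c)


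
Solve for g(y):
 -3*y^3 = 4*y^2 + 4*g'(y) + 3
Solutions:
 g(y) = C1 - 3*y^4/16 - y^3/3 - 3*y/4


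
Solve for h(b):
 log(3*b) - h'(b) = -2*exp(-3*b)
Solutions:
 h(b) = C1 + b*log(b) + b*(-1 + log(3)) - 2*exp(-3*b)/3


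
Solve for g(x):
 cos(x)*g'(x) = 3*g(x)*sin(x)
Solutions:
 g(x) = C1/cos(x)^3


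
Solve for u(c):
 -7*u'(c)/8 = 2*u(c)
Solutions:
 u(c) = C1*exp(-16*c/7)


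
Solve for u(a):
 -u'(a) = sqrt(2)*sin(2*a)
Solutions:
 u(a) = C1 + sqrt(2)*cos(2*a)/2


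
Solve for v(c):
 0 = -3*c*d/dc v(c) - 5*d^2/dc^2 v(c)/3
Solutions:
 v(c) = C1 + C2*erf(3*sqrt(10)*c/10)


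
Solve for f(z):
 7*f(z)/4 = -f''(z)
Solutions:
 f(z) = C1*sin(sqrt(7)*z/2) + C2*cos(sqrt(7)*z/2)


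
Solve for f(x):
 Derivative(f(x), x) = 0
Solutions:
 f(x) = C1


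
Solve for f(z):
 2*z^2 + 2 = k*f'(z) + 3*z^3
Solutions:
 f(z) = C1 - 3*z^4/(4*k) + 2*z^3/(3*k) + 2*z/k


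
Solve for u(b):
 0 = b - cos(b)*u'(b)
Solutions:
 u(b) = C1 + Integral(b/cos(b), b)


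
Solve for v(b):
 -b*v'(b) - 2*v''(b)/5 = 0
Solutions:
 v(b) = C1 + C2*erf(sqrt(5)*b/2)


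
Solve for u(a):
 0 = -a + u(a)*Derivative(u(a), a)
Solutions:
 u(a) = -sqrt(C1 + a^2)
 u(a) = sqrt(C1 + a^2)


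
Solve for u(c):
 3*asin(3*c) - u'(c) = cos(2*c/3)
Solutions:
 u(c) = C1 + 3*c*asin(3*c) + sqrt(1 - 9*c^2) - 3*sin(2*c/3)/2


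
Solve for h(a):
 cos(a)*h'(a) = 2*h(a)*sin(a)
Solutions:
 h(a) = C1/cos(a)^2


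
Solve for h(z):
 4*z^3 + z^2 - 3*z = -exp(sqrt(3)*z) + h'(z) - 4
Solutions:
 h(z) = C1 + z^4 + z^3/3 - 3*z^2/2 + 4*z + sqrt(3)*exp(sqrt(3)*z)/3


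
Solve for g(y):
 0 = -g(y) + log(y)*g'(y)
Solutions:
 g(y) = C1*exp(li(y))


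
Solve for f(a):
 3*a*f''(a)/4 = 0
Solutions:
 f(a) = C1 + C2*a


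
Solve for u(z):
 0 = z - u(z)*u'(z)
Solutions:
 u(z) = -sqrt(C1 + z^2)
 u(z) = sqrt(C1 + z^2)


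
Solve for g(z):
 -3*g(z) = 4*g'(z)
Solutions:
 g(z) = C1*exp(-3*z/4)


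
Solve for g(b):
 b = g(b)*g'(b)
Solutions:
 g(b) = -sqrt(C1 + b^2)
 g(b) = sqrt(C1 + b^2)


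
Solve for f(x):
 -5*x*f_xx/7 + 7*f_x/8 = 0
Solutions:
 f(x) = C1 + C2*x^(89/40)


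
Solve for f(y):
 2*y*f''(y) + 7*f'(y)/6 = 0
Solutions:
 f(y) = C1 + C2*y^(5/12)


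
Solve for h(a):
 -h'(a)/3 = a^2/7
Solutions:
 h(a) = C1 - a^3/7


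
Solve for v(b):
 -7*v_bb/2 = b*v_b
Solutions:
 v(b) = C1 + C2*erf(sqrt(7)*b/7)


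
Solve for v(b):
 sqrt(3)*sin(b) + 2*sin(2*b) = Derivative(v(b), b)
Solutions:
 v(b) = C1 + 2*sin(b)^2 - sqrt(3)*cos(b)


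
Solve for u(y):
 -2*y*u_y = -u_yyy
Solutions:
 u(y) = C1 + Integral(C2*airyai(2^(1/3)*y) + C3*airybi(2^(1/3)*y), y)


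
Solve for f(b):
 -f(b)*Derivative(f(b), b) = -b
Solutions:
 f(b) = -sqrt(C1 + b^2)
 f(b) = sqrt(C1 + b^2)


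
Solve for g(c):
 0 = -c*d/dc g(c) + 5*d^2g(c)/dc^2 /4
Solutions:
 g(c) = C1 + C2*erfi(sqrt(10)*c/5)


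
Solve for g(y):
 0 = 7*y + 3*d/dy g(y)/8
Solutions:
 g(y) = C1 - 28*y^2/3


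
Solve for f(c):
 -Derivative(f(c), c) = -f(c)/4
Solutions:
 f(c) = C1*exp(c/4)


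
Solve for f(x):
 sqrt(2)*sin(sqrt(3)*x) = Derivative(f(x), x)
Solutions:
 f(x) = C1 - sqrt(6)*cos(sqrt(3)*x)/3


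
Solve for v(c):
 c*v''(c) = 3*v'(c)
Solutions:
 v(c) = C1 + C2*c^4


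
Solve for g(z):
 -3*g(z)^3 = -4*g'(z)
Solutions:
 g(z) = -sqrt(2)*sqrt(-1/(C1 + 3*z))
 g(z) = sqrt(2)*sqrt(-1/(C1 + 3*z))


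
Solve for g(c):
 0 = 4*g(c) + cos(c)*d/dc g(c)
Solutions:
 g(c) = C1*(sin(c)^2 - 2*sin(c) + 1)/(sin(c)^2 + 2*sin(c) + 1)


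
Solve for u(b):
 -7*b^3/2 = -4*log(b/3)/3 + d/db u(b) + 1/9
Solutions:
 u(b) = C1 - 7*b^4/8 + 4*b*log(b)/3 - 4*b*log(3)/3 - 13*b/9


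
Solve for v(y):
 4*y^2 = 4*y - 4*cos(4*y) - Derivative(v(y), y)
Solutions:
 v(y) = C1 - 4*y^3/3 + 2*y^2 - sin(4*y)


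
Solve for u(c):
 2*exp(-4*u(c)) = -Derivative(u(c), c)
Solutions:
 u(c) = log(-I*(C1 - 8*c)^(1/4))
 u(c) = log(I*(C1 - 8*c)^(1/4))
 u(c) = log(-(C1 - 8*c)^(1/4))
 u(c) = log(C1 - 8*c)/4


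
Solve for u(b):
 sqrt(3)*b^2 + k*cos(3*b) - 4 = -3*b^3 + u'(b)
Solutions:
 u(b) = C1 + 3*b^4/4 + sqrt(3)*b^3/3 - 4*b + k*sin(3*b)/3


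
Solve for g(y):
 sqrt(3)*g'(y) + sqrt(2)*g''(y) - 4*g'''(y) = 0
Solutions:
 g(y) = C1 + C2*exp(sqrt(2)*y*(1 - sqrt(1 + 8*sqrt(3)))/8) + C3*exp(sqrt(2)*y*(1 + sqrt(1 + 8*sqrt(3)))/8)


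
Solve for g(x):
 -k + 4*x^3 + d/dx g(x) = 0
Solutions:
 g(x) = C1 + k*x - x^4


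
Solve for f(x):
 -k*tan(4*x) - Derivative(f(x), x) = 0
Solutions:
 f(x) = C1 + k*log(cos(4*x))/4


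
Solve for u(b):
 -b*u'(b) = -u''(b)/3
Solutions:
 u(b) = C1 + C2*erfi(sqrt(6)*b/2)


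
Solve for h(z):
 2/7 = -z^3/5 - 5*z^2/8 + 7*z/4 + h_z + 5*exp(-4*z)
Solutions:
 h(z) = C1 + z^4/20 + 5*z^3/24 - 7*z^2/8 + 2*z/7 + 5*exp(-4*z)/4


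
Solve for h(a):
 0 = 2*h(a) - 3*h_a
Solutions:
 h(a) = C1*exp(2*a/3)


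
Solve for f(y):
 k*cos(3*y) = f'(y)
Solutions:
 f(y) = C1 + k*sin(3*y)/3


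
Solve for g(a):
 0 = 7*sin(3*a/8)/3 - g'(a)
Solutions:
 g(a) = C1 - 56*cos(3*a/8)/9


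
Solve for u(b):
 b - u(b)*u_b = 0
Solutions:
 u(b) = -sqrt(C1 + b^2)
 u(b) = sqrt(C1 + b^2)


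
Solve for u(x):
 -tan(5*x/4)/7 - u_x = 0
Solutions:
 u(x) = C1 + 4*log(cos(5*x/4))/35


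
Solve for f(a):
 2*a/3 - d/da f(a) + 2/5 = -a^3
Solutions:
 f(a) = C1 + a^4/4 + a^2/3 + 2*a/5


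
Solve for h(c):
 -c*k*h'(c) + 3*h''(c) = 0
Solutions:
 h(c) = Piecewise((-sqrt(6)*sqrt(pi)*C1*erf(sqrt(6)*c*sqrt(-k)/6)/(2*sqrt(-k)) - C2, (k > 0) | (k < 0)), (-C1*c - C2, True))


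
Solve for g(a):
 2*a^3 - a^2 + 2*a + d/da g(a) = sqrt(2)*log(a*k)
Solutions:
 g(a) = C1 - a^4/2 + a^3/3 - a^2 + sqrt(2)*a*log(a*k) - sqrt(2)*a


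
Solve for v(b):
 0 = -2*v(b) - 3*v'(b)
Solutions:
 v(b) = C1*exp(-2*b/3)


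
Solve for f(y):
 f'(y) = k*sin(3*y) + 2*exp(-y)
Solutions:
 f(y) = C1 - k*cos(3*y)/3 - 2*exp(-y)


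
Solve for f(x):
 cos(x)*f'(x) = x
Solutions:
 f(x) = C1 + Integral(x/cos(x), x)


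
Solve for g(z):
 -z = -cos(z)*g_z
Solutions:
 g(z) = C1 + Integral(z/cos(z), z)


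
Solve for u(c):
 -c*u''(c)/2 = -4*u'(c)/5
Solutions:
 u(c) = C1 + C2*c^(13/5)


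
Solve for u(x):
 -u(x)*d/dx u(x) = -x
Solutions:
 u(x) = -sqrt(C1 + x^2)
 u(x) = sqrt(C1 + x^2)


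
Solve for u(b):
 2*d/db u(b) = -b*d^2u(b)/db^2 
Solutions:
 u(b) = C1 + C2/b


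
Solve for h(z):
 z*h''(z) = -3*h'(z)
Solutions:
 h(z) = C1 + C2/z^2


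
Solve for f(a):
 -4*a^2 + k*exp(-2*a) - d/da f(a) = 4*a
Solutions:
 f(a) = C1 - 4*a^3/3 - 2*a^2 - k*exp(-2*a)/2


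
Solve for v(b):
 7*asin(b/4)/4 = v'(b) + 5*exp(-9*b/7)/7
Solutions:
 v(b) = C1 + 7*b*asin(b/4)/4 + 7*sqrt(16 - b^2)/4 + 5*exp(-9*b/7)/9


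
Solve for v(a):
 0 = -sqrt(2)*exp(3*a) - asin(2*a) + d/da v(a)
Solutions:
 v(a) = C1 + a*asin(2*a) + sqrt(1 - 4*a^2)/2 + sqrt(2)*exp(3*a)/3


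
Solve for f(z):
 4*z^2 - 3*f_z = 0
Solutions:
 f(z) = C1 + 4*z^3/9


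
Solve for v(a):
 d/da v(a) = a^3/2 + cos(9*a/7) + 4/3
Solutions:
 v(a) = C1 + a^4/8 + 4*a/3 + 7*sin(9*a/7)/9


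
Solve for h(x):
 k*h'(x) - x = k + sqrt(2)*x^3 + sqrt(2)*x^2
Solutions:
 h(x) = C1 + x + sqrt(2)*x^4/(4*k) + sqrt(2)*x^3/(3*k) + x^2/(2*k)


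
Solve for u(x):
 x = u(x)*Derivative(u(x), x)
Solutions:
 u(x) = -sqrt(C1 + x^2)
 u(x) = sqrt(C1 + x^2)


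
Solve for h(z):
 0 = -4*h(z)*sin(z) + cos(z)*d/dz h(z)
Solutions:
 h(z) = C1/cos(z)^4


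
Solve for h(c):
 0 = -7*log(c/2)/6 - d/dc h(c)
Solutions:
 h(c) = C1 - 7*c*log(c)/6 + 7*c*log(2)/6 + 7*c/6


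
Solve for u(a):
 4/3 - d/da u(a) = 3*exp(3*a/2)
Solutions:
 u(a) = C1 + 4*a/3 - 2*exp(3*a/2)


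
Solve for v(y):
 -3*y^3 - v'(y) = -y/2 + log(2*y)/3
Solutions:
 v(y) = C1 - 3*y^4/4 + y^2/4 - y*log(y)/3 - y*log(2)/3 + y/3


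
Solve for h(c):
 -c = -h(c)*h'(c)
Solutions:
 h(c) = -sqrt(C1 + c^2)
 h(c) = sqrt(C1 + c^2)


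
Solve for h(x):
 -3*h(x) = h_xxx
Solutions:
 h(x) = C3*exp(-3^(1/3)*x) + (C1*sin(3^(5/6)*x/2) + C2*cos(3^(5/6)*x/2))*exp(3^(1/3)*x/2)


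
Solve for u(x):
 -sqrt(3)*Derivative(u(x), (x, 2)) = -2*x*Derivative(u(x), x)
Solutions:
 u(x) = C1 + C2*erfi(3^(3/4)*x/3)


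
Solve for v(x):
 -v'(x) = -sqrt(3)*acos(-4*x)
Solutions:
 v(x) = C1 + sqrt(3)*(x*acos(-4*x) + sqrt(1 - 16*x^2)/4)


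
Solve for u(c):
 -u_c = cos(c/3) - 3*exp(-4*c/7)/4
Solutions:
 u(c) = C1 - 3*sin(c/3) - 21*exp(-4*c/7)/16


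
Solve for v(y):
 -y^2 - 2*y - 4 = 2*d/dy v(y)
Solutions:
 v(y) = C1 - y^3/6 - y^2/2 - 2*y


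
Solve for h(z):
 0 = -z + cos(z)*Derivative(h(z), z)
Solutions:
 h(z) = C1 + Integral(z/cos(z), z)


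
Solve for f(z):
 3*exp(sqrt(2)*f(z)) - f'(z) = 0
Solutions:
 f(z) = sqrt(2)*(2*log(-1/(C1 + 3*z)) - log(2))/4


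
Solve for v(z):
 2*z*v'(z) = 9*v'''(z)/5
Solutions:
 v(z) = C1 + Integral(C2*airyai(30^(1/3)*z/3) + C3*airybi(30^(1/3)*z/3), z)


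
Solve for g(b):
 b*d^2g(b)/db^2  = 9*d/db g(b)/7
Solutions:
 g(b) = C1 + C2*b^(16/7)


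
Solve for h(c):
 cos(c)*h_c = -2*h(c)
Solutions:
 h(c) = C1*(sin(c) - 1)/(sin(c) + 1)


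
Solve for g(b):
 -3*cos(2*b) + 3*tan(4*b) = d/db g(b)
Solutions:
 g(b) = C1 - 3*log(cos(4*b))/4 - 3*sin(2*b)/2


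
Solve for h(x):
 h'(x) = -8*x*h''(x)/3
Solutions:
 h(x) = C1 + C2*x^(5/8)


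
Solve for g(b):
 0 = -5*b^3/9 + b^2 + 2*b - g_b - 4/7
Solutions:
 g(b) = C1 - 5*b^4/36 + b^3/3 + b^2 - 4*b/7


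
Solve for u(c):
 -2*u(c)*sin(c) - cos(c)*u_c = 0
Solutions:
 u(c) = C1*cos(c)^2


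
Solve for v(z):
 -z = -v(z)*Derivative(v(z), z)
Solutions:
 v(z) = -sqrt(C1 + z^2)
 v(z) = sqrt(C1 + z^2)


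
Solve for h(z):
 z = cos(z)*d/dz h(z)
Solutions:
 h(z) = C1 + Integral(z/cos(z), z)


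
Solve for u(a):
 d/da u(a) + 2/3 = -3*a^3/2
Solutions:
 u(a) = C1 - 3*a^4/8 - 2*a/3


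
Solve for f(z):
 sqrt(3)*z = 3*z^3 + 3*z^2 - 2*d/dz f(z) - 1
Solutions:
 f(z) = C1 + 3*z^4/8 + z^3/2 - sqrt(3)*z^2/4 - z/2


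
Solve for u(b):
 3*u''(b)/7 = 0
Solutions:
 u(b) = C1 + C2*b


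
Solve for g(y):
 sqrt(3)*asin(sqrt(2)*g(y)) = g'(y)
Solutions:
 Integral(1/asin(sqrt(2)*_y), (_y, g(y))) = C1 + sqrt(3)*y


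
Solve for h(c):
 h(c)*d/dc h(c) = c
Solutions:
 h(c) = -sqrt(C1 + c^2)
 h(c) = sqrt(C1 + c^2)


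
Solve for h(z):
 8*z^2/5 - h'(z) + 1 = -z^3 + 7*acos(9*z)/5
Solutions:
 h(z) = C1 + z^4/4 + 8*z^3/15 - 7*z*acos(9*z)/5 + z + 7*sqrt(1 - 81*z^2)/45


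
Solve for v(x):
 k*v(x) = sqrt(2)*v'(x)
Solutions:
 v(x) = C1*exp(sqrt(2)*k*x/2)


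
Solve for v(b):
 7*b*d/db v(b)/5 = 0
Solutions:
 v(b) = C1


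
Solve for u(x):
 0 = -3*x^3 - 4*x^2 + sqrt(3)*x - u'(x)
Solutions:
 u(x) = C1 - 3*x^4/4 - 4*x^3/3 + sqrt(3)*x^2/2


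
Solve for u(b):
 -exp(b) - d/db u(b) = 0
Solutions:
 u(b) = C1 - exp(b)


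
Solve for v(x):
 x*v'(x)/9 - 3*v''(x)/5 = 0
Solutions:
 v(x) = C1 + C2*erfi(sqrt(30)*x/18)


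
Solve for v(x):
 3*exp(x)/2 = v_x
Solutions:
 v(x) = C1 + 3*exp(x)/2


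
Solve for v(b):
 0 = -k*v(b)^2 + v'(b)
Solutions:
 v(b) = -1/(C1 + b*k)


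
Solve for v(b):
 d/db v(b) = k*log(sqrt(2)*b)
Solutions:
 v(b) = C1 + b*k*log(b) - b*k + b*k*log(2)/2


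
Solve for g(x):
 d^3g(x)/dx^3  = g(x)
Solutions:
 g(x) = C3*exp(x) + (C1*sin(sqrt(3)*x/2) + C2*cos(sqrt(3)*x/2))*exp(-x/2)


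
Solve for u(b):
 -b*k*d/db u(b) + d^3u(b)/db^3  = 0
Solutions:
 u(b) = C1 + Integral(C2*airyai(b*k^(1/3)) + C3*airybi(b*k^(1/3)), b)


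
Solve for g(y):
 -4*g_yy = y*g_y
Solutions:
 g(y) = C1 + C2*erf(sqrt(2)*y/4)


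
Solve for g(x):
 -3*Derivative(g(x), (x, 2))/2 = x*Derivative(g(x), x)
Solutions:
 g(x) = C1 + C2*erf(sqrt(3)*x/3)


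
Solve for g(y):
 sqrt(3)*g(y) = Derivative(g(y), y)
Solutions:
 g(y) = C1*exp(sqrt(3)*y)


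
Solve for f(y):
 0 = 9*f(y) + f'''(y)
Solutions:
 f(y) = C3*exp(-3^(2/3)*y) + (C1*sin(3*3^(1/6)*y/2) + C2*cos(3*3^(1/6)*y/2))*exp(3^(2/3)*y/2)


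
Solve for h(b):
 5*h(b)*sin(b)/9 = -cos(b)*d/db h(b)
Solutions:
 h(b) = C1*cos(b)^(5/9)


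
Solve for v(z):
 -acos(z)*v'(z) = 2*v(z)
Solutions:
 v(z) = C1*exp(-2*Integral(1/acos(z), z))


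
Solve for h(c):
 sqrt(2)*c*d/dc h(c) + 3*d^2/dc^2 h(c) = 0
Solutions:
 h(c) = C1 + C2*erf(2^(3/4)*sqrt(3)*c/6)


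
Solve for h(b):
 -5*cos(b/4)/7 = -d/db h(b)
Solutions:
 h(b) = C1 + 20*sin(b/4)/7


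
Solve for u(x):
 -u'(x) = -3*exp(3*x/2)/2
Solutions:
 u(x) = C1 + exp(3*x/2)


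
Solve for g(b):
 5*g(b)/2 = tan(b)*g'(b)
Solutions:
 g(b) = C1*sin(b)^(5/2)


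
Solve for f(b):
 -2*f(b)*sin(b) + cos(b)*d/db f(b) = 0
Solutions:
 f(b) = C1/cos(b)^2


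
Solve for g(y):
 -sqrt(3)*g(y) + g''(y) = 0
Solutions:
 g(y) = C1*exp(-3^(1/4)*y) + C2*exp(3^(1/4)*y)


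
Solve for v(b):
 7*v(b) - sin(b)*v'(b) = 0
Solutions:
 v(b) = C1*sqrt(cos(b) - 1)*(cos(b)^3 - 3*cos(b)^2 + 3*cos(b) - 1)/(sqrt(cos(b) + 1)*(cos(b)^3 + 3*cos(b)^2 + 3*cos(b) + 1))


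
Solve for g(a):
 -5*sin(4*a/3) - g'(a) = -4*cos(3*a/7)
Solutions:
 g(a) = C1 + 28*sin(3*a/7)/3 + 15*cos(4*a/3)/4


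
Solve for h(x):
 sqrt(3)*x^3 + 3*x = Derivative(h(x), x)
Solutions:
 h(x) = C1 + sqrt(3)*x^4/4 + 3*x^2/2


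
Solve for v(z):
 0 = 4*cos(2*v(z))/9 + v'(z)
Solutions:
 4*z/9 - log(sin(2*v(z)) - 1)/4 + log(sin(2*v(z)) + 1)/4 = C1


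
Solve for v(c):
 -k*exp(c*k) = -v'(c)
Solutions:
 v(c) = C1 + exp(c*k)


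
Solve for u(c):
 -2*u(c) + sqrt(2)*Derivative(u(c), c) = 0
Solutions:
 u(c) = C1*exp(sqrt(2)*c)


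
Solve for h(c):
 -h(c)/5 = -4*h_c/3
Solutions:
 h(c) = C1*exp(3*c/20)


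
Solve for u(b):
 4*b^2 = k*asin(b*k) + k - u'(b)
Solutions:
 u(b) = C1 - 4*b^3/3 + b*k + k*Piecewise((b*asin(b*k) + sqrt(-b^2*k^2 + 1)/k, Ne(k, 0)), (0, True))


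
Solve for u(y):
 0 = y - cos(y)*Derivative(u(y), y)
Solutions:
 u(y) = C1 + Integral(y/cos(y), y)


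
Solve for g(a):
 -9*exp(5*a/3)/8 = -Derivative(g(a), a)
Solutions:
 g(a) = C1 + 27*exp(5*a/3)/40


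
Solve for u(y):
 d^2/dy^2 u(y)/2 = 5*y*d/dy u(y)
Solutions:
 u(y) = C1 + C2*erfi(sqrt(5)*y)


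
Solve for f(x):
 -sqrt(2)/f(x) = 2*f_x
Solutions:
 f(x) = -sqrt(C1 - sqrt(2)*x)
 f(x) = sqrt(C1 - sqrt(2)*x)


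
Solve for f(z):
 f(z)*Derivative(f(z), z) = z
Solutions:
 f(z) = -sqrt(C1 + z^2)
 f(z) = sqrt(C1 + z^2)


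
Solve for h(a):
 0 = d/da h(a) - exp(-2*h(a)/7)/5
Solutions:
 h(a) = 7*log(-sqrt(C1 + a)) - 7*log(35) + 7*log(70)/2
 h(a) = 7*log(C1 + a)/2 - 7*log(35) + 7*log(70)/2


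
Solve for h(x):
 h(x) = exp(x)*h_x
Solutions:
 h(x) = C1*exp(-exp(-x))


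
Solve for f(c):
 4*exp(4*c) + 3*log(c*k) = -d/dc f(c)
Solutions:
 f(c) = C1 - 3*c*log(c*k) + 3*c - exp(4*c)


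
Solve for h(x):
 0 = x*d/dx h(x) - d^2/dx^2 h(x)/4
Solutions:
 h(x) = C1 + C2*erfi(sqrt(2)*x)


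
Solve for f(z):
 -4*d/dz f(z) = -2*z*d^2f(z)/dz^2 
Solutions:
 f(z) = C1 + C2*z^3


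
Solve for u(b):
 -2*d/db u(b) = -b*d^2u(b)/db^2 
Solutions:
 u(b) = C1 + C2*b^3


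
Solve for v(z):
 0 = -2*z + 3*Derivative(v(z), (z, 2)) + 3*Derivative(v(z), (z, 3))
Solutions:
 v(z) = C1 + C2*z + C3*exp(-z) + z^3/9 - z^2/3


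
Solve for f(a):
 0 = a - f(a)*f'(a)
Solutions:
 f(a) = -sqrt(C1 + a^2)
 f(a) = sqrt(C1 + a^2)


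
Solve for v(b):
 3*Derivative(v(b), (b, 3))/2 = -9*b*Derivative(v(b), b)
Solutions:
 v(b) = C1 + Integral(C2*airyai(-6^(1/3)*b) + C3*airybi(-6^(1/3)*b), b)


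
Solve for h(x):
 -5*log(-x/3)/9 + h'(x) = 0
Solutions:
 h(x) = C1 + 5*x*log(-x)/9 + 5*x*(-log(3) - 1)/9


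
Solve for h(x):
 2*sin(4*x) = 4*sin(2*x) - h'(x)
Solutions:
 h(x) = C1 + 4*sin(x)^4
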